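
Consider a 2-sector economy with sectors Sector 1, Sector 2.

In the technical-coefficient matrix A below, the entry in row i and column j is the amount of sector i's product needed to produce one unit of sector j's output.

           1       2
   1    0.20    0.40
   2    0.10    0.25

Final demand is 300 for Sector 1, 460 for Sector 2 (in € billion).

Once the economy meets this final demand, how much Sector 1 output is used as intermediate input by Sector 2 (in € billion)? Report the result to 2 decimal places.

I − A =
  [   0.80    -0.40]
  [  -0.10     0.75]
det(I−A) = (0.80)(0.75) − (-0.40)(-0.10) = 0.5600
adj(I−A) = [[0.75, 0.40], [0.10, 0.80]]
(I − A)⁻¹ = adj(I−A) / det(I−A) ≈
  [   1.3393     0.7143]
  [   0.1786     1.4286]
First solve x = (I − A)⁻¹ d = adj(I−A)·d / det(I−A); in particular x_2 = (0.10·300 + 0.80·460) / 0.5600 = 398.00 / 0.5600 ≈ 710.7143.
Intermediate flow from 1 to 2: z_12 = a_12 · x_2 = 0.40 × 398.00 / 0.5600 = 159.20 / 0.5600 ≈ 284.29.

z_12 = 284.29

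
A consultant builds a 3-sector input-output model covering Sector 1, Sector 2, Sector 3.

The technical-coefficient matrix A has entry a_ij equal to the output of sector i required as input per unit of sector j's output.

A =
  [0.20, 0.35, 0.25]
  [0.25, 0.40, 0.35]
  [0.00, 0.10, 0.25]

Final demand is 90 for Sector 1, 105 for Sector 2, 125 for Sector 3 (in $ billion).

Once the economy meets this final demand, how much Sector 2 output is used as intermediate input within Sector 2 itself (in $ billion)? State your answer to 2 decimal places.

z_22 = 188.66

I − A =
  [   0.80    -0.35    -0.25]
  [  -0.25     0.60    -0.35]
  [   0.00    -0.10     0.75]
Cofactors of I−A, C_ij = (−1)^(i+j)·(minor ij) (rows/columns in the sector order above):
  C_11 = (0.60)(0.75) − (-0.35)(-0.10) = 0.4150
  C_12 = −[(-0.25)(0.75) − (-0.35)(0.00)] = 0.1875
  C_13 = (-0.25)(-0.10) − (0.60)(0.00) = 0.0250
  C_21 = −[(-0.35)(0.75) − (-0.25)(-0.10)] = 0.2875
  C_22 = (0.80)(0.75) − (-0.25)(0.00) = 0.6000
  C_23 = −[(0.80)(-0.10) − (-0.35)(0.00)] = 0.0800
  C_31 = (-0.35)(-0.35) − (-0.25)(0.60) = 0.2725
  C_32 = −[(0.80)(-0.35) − (-0.25)(-0.25)] = 0.3425
  C_33 = (0.80)(0.60) − (-0.35)(-0.25) = 0.3925
det(I−A) = Σ_j (I−A)_1j·C_1j = (0.80)(0.4150) + (-0.35)(0.1875) + (-0.25)(0.0250) = 0.260125
adj(I−A) = Cᵀ =
  [ 0.4150   0.2875   0.2725]
  [ 0.1875   0.6000   0.3425]
  [ 0.0250   0.0800   0.3925]
(I − A)⁻¹ = adj(I−A) / det(I−A) ≈
  [   1.5954     1.1052     1.0476]
  [   0.7208     2.3066     1.3167]
  [   0.0961     0.3075     1.5089]
First solve x = (I − A)⁻¹ d = adj(I−A)·d / det(I−A); in particular x_2 = (0.1875·90 + 0.6000·105 + 0.3425·125) / 0.260125 = 122.6875 / 0.260125 ≈ 471.6482.
Intermediate flow from 2 to 2: z_22 = a_22 · x_2 = 0.40 × 122.6875 / 0.260125 = 49.075 / 0.260125 ≈ 188.66.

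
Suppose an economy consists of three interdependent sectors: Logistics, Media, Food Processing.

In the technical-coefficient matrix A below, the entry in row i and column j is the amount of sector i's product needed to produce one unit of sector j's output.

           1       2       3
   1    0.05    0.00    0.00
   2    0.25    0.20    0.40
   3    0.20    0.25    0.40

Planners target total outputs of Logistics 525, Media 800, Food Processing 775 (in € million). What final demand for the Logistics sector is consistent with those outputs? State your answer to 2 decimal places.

I − A =
  [   0.95     0.00     0.00]
  [  -0.25     0.80    -0.40]
  [  -0.20    -0.25     0.60]
d = (I − A) x:
  d_1 = (+0.95)·525 + (+0.00)·800 + (+0.00)·775 = 498.75
  d_2 = (-0.25)·525 + (+0.80)·800 + (-0.40)·775 = 198.75
  d_3 = (-0.20)·525 + (-0.25)·800 + (+0.60)·775 = 160.00

d_1 = 498.75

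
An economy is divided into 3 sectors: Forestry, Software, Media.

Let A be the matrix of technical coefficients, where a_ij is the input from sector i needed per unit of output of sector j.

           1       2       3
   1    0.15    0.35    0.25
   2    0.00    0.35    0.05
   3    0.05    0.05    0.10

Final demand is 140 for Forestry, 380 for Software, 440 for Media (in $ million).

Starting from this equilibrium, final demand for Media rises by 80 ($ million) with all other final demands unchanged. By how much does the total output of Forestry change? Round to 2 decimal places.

Δx_1 = 29.62

I − A =
  [   0.85    -0.35    -0.25]
  [   0.00     0.65    -0.05]
  [  -0.05    -0.05     0.90]
Cofactors of I−A, C_ij = (−1)^(i+j)·(minor ij) (rows/columns in the sector order above):
  C_11 = (0.65)(0.90) − (-0.05)(-0.05) = 0.5825
  C_12 = −[(0.00)(0.90) − (-0.05)(-0.05)] = 0.0025
  C_13 = (0.00)(-0.05) − (0.65)(-0.05) = 0.0325
  C_21 = −[(-0.35)(0.90) − (-0.25)(-0.05)] = 0.3275
  C_22 = (0.85)(0.90) − (-0.25)(-0.05) = 0.7525
  C_23 = −[(0.85)(-0.05) − (-0.35)(-0.05)] = 0.0600
  C_31 = (-0.35)(-0.05) − (-0.25)(0.65) = 0.1800
  C_32 = −[(0.85)(-0.05) − (-0.25)(0.00)] = 0.0425
  C_33 = (0.85)(0.65) − (-0.35)(0.00) = 0.5525
det(I−A) = Σ_j (I−A)_1j·C_1j = (0.85)(0.5825) + (-0.35)(0.0025) + (-0.25)(0.0325) = 0.486125
adj(I−A) = Cᵀ =
  [ 0.5825   0.3275   0.1800]
  [ 0.0025   0.7525   0.0425]
  [ 0.0325   0.0600   0.5525]
(I − A)⁻¹ = adj(I−A) / det(I−A) ≈
  [   1.1983     0.6737     0.3703]
  [   0.0051     1.5480     0.0874]
  [   0.0669     0.1234     1.1365]
Δx = (I − A)⁻¹ Δd with Δd having +80 in the Media component and 0 elsewhere.
So Δx_1 = L_13 · (+80), where L_13 = adj(I−A)_13 / det(I−A) = 0.1800 / 0.486125.
Δx_1 = 0.1800 × (+80) / 0.486125 = 14.40 / 0.486125 ≈ 29.62.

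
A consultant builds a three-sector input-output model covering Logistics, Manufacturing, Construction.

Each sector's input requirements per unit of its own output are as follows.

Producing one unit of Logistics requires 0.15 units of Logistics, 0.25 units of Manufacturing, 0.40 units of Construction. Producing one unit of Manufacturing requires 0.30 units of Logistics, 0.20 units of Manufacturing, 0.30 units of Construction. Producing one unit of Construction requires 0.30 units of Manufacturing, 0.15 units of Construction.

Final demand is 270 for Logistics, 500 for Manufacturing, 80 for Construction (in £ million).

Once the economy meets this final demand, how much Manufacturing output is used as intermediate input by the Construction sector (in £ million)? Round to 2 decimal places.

I − A =
  [   0.85    -0.30     0.00]
  [  -0.25     0.80    -0.30]
  [  -0.40    -0.30     0.85]
Cofactors of I−A, C_ij = (−1)^(i+j)·(minor ij) (rows/columns in the sector order above):
  C_11 = (0.80)(0.85) − (-0.30)(-0.30) = 0.5900
  C_12 = −[(-0.25)(0.85) − (-0.30)(-0.40)] = 0.3325
  C_13 = (-0.25)(-0.30) − (0.80)(-0.40) = 0.3950
  C_21 = −[(-0.30)(0.85) − (0.00)(-0.30)] = 0.2550
  C_22 = (0.85)(0.85) − (0.00)(-0.40) = 0.7225
  C_23 = −[(0.85)(-0.30) − (-0.30)(-0.40)] = 0.3750
  C_31 = (-0.30)(-0.30) − (0.00)(0.80) = 0.0900
  C_32 = −[(0.85)(-0.30) − (0.00)(-0.25)] = 0.2550
  C_33 = (0.85)(0.80) − (-0.30)(-0.25) = 0.6050
det(I−A) = Σ_j (I−A)_1j·C_1j = (0.85)(0.5900) + (-0.30)(0.3325) + (0.00)(0.3950) = 0.40175
adj(I−A) = Cᵀ =
  [ 0.5900   0.2550   0.0900]
  [ 0.3325   0.7225   0.2550]
  [ 0.3950   0.3750   0.6050]
(I − A)⁻¹ = adj(I−A) / det(I−A) ≈
  [   1.4686     0.6347     0.2240]
  [   0.8276     1.7984     0.6347]
  [   0.9832     0.9334     1.5059]
First solve x = (I − A)⁻¹ d = adj(I−A)·d / det(I−A); in particular x_C = (0.3950·270 + 0.3750·500 + 0.6050·80) / 0.40175 = 342.55 / 0.40175 ≈ 852.6447.
Intermediate flow from M to C: z_MC = a_MC · x_C = 0.30 × 342.55 / 0.40175 = 102.765 / 0.40175 ≈ 255.79.

z_MC = 255.79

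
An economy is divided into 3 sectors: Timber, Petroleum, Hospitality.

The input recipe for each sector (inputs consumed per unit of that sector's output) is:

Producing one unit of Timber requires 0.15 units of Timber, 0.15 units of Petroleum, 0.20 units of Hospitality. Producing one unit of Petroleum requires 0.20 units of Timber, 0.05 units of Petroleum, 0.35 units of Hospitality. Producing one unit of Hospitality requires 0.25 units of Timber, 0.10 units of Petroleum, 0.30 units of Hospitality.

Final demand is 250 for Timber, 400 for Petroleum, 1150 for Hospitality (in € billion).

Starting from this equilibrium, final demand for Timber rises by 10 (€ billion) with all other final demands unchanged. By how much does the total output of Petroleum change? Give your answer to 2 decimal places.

I − A =
  [   0.85    -0.20    -0.25]
  [  -0.15     0.95    -0.10]
  [  -0.20    -0.35     0.70]
Cofactors of I−A, C_ij = (−1)^(i+j)·(minor ij) (rows/columns in the sector order above):
  C_11 = (0.95)(0.70) − (-0.10)(-0.35) = 0.6300
  C_12 = −[(-0.15)(0.70) − (-0.10)(-0.20)] = 0.1250
  C_13 = (-0.15)(-0.35) − (0.95)(-0.20) = 0.2425
  C_21 = −[(-0.20)(0.70) − (-0.25)(-0.35)] = 0.2275
  C_22 = (0.85)(0.70) − (-0.25)(-0.20) = 0.5450
  C_23 = −[(0.85)(-0.35) − (-0.20)(-0.20)] = 0.3375
  C_31 = (-0.20)(-0.10) − (-0.25)(0.95) = 0.2575
  C_32 = −[(0.85)(-0.10) − (-0.25)(-0.15)] = 0.1225
  C_33 = (0.85)(0.95) − (-0.20)(-0.15) = 0.7775
det(I−A) = Σ_j (I−A)_1j·C_1j = (0.85)(0.6300) + (-0.20)(0.1250) + (-0.25)(0.2425) = 0.449875
adj(I−A) = Cᵀ =
  [ 0.6300   0.2275   0.2575]
  [ 0.1250   0.5450   0.1225]
  [ 0.2425   0.3375   0.7775]
(I − A)⁻¹ = adj(I−A) / det(I−A) ≈
  [   1.4004     0.5057     0.5724]
  [   0.2779     1.2114     0.2723]
  [   0.5390     0.7502     1.7283]
Δx = (I − A)⁻¹ Δd with Δd having +10 in the Timber component and 0 elsewhere.
So Δx_P = L_PT · (+10), where L_PT = adj(I−A)_PT / det(I−A) = 0.1250 / 0.449875.
Δx_P = 0.1250 × (+10) / 0.449875 = 1.25 / 0.449875 ≈ 2.78.

Δx_P = 2.78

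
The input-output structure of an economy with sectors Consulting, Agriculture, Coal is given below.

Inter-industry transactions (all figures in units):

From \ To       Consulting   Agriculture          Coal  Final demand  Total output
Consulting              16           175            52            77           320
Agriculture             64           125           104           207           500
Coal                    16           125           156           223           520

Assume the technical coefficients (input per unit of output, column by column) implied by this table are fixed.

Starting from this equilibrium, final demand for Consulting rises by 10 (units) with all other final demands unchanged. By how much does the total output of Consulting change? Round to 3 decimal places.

Technical coefficients a_ij = z_ij / X_j:
  a_11 = 16/320 = 0.05, a_21 = 64/320 = 0.20, a_31 = 16/320 = 0.05
  a_12 = 175/500 = 0.35, a_22 = 125/500 = 0.25, a_32 = 125/500 = 0.25
  a_13 = 52/520 = 0.10, a_23 = 104/520 = 0.20, a_33 = 156/520 = 0.30
I − A =
  [   0.95    -0.35    -0.10]
  [  -0.20     0.75    -0.20]
  [  -0.05    -0.25     0.70]
Cofactors of I−A, C_ij = (−1)^(i+j)·(minor ij) (rows/columns in the sector order above):
  C_11 = (0.75)(0.70) − (-0.20)(-0.25) = 0.4750
  C_12 = −[(-0.20)(0.70) − (-0.20)(-0.05)] = 0.1500
  C_13 = (-0.20)(-0.25) − (0.75)(-0.05) = 0.0875
  C_21 = −[(-0.35)(0.70) − (-0.10)(-0.25)] = 0.2700
  C_22 = (0.95)(0.70) − (-0.10)(-0.05) = 0.6600
  C_23 = −[(0.95)(-0.25) − (-0.35)(-0.05)] = 0.2550
  C_31 = (-0.35)(-0.20) − (-0.10)(0.75) = 0.1450
  C_32 = −[(0.95)(-0.20) − (-0.10)(-0.20)] = 0.2100
  C_33 = (0.95)(0.75) − (-0.35)(-0.20) = 0.6425
det(I−A) = Σ_j (I−A)_1j·C_1j = (0.95)(0.4750) + (-0.35)(0.1500) + (-0.10)(0.0875) = 0.3900
adj(I−A) = Cᵀ =
  [ 0.4750   0.2700   0.1450]
  [ 0.1500   0.6600   0.2100]
  [ 0.0875   0.2550   0.6425]
(I − A)⁻¹ = adj(I−A) / det(I−A) ≈
  [   1.2179     0.6923     0.3718]
  [   0.3846     1.6923     0.5385]
  [   0.2244     0.6538     1.6474]
Δx = (I − A)⁻¹ Δd with Δd having +10 in the Consulting component and 0 elsewhere.
So Δx_1 = L_11 · (+10), where L_11 = adj(I−A)_11 / det(I−A) = 0.4750 / 0.3900.
Δx_1 = 0.4750 × (+10) / 0.3900 = 4.75 / 0.3900 ≈ 12.179.

Δx_1 = 12.179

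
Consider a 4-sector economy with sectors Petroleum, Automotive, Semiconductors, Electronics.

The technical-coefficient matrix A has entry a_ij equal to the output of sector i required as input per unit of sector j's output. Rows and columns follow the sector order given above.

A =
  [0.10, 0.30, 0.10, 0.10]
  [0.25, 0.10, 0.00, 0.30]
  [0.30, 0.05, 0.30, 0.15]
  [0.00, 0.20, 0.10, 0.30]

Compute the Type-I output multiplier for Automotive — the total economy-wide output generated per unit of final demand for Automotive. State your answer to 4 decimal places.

I − A =
  [   0.90    -0.30    -0.10    -0.10]
  [  -0.25     0.90     0.00    -0.30]
  [  -0.30    -0.05     0.70    -0.15]
  [   0.00    -0.20    -0.10     0.70]
Compute the cofactors C_ij = (−1)^(i+j)·(3×3 minor ij) of I−A; the adjugate is their transpose:
adj(I−A) = Cᵀ =
  [ 0.38400   0.16350   0.07500   0.14100]
  [ 0.12775   0.40350   0.04700   0.20125]
  [ 0.18725   0.12750   0.45550   0.17900]
  [ 0.06325   0.13350   0.07850   0.48625]
det(I−A) = Σ_j (I−A)_1j·C_1j = (0.90)(0.38400) + (-0.30)(0.12775) + (-0.10)(0.18725) + (-0.10)(0.06325) = 0.282225
(I − A)⁻¹ = adj(I−A) / det(I−A) ≈
  [   1.36062     0.57933     0.26575     0.49960]
  [   0.45265     1.42971     0.16653     0.71308]
  [   0.66348     0.45177     1.61396     0.63425]
  [   0.22411     0.47303     0.27815     1.72292]
The output multiplier for sector j is the column-j sum of the Leontief inverse (I − A)⁻¹ = adj(I−A) / det(I−A).
Column A of adj(I−A): (0.16350, 0.40350, 0.12750, 0.13350); det(I−A) = 0.282225.
m_A = (0.16350 + 0.40350 + 0.12750 + 0.13350) / 0.282225 = 0.828 / 0.282225 ≈ 2.9338.

m_A = 2.9338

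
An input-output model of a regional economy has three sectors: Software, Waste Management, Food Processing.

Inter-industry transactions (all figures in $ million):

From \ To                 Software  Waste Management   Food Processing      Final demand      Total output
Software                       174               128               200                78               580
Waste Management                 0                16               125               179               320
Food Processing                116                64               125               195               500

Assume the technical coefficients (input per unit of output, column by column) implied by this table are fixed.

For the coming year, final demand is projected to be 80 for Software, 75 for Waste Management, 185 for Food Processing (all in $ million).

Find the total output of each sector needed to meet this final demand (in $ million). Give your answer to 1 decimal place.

Technical coefficients a_ij = z_ij / X_j:
  a_SS = 174/580 = 0.30, a_WS = 0/580 = 0.00, a_FS = 116/580 = 0.20
  a_SW = 128/320 = 0.40, a_WW = 16/320 = 0.05, a_FW = 64/320 = 0.20
  a_SF = 200/500 = 0.40, a_WF = 125/500 = 0.25, a_FF = 125/500 = 0.25
I − A =
  [   0.70    -0.40    -0.40]
  [   0.00     0.95    -0.25]
  [  -0.20    -0.20     0.75]
Cofactors of I−A, C_ij = (−1)^(i+j)·(minor ij) (rows/columns in the sector order above):
  C_11 = (0.95)(0.75) − (-0.25)(-0.20) = 0.6625
  C_12 = −[(0.00)(0.75) − (-0.25)(-0.20)] = 0.0500
  C_13 = (0.00)(-0.20) − (0.95)(-0.20) = 0.1900
  C_21 = −[(-0.40)(0.75) − (-0.40)(-0.20)] = 0.3800
  C_22 = (0.70)(0.75) − (-0.40)(-0.20) = 0.4450
  C_23 = −[(0.70)(-0.20) − (-0.40)(-0.20)] = 0.2200
  C_31 = (-0.40)(-0.25) − (-0.40)(0.95) = 0.4800
  C_32 = −[(0.70)(-0.25) − (-0.40)(0.00)] = 0.1750
  C_33 = (0.70)(0.95) − (-0.40)(0.00) = 0.6650
det(I−A) = Σ_j (I−A)_1j·C_1j = (0.70)(0.6625) + (-0.40)(0.0500) + (-0.40)(0.1900) = 0.36775
adj(I−A) = Cᵀ =
  [ 0.6625   0.3800   0.4800]
  [ 0.0500   0.4450   0.1750]
  [ 0.1900   0.2200   0.6650]
(I − A)⁻¹ = adj(I−A) / det(I−A) ≈
  [   1.8015     1.0333     1.3052]
  [   0.1360     1.2101     0.4759]
  [   0.5167     0.5982     1.8083]
x = (I − A)⁻¹ d = adj(I−A)·d / det(I−A), with det(I−A) = 0.36775:
  x_S = (0.6625·80 + 0.3800·75 + 0.4800·185) / 0.36775 = 170.30 / 0.36775 ≈ 463.1
  x_W = (0.0500·80 + 0.4450·75 + 0.1750·185) / 0.36775 = 69.75 / 0.36775 ≈ 189.7
  x_F = (0.1900·80 + 0.2200·75 + 0.6650·185) / 0.36775 = 154.725 / 0.36775 ≈ 420.7

x_S = 463.1, x_W = 189.7, x_F = 420.7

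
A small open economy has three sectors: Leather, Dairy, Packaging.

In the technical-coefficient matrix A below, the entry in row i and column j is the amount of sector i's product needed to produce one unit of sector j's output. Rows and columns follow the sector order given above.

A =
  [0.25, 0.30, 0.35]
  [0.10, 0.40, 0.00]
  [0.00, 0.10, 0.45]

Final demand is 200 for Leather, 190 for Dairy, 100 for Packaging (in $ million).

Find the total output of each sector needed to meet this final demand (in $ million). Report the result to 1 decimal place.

I − A =
  [   0.75    -0.30    -0.35]
  [  -0.10     0.60     0.00]
  [   0.00    -0.10     0.55]
Cofactors of I−A, C_ij = (−1)^(i+j)·(minor ij) (rows/columns in the sector order above):
  C_11 = (0.60)(0.55) − (0.00)(-0.10) = 0.3300
  C_12 = −[(-0.10)(0.55) − (0.00)(0.00)] = 0.0550
  C_13 = (-0.10)(-0.10) − (0.60)(0.00) = 0.0100
  C_21 = −[(-0.30)(0.55) − (-0.35)(-0.10)] = 0.2000
  C_22 = (0.75)(0.55) − (-0.35)(0.00) = 0.4125
  C_23 = −[(0.75)(-0.10) − (-0.30)(0.00)] = 0.0750
  C_31 = (-0.30)(0.00) − (-0.35)(0.60) = 0.2100
  C_32 = −[(0.75)(0.00) − (-0.35)(-0.10)] = 0.0350
  C_33 = (0.75)(0.60) − (-0.30)(-0.10) = 0.4200
det(I−A) = Σ_j (I−A)_1j·C_1j = (0.75)(0.3300) + (-0.30)(0.0550) + (-0.35)(0.0100) = 0.2275
adj(I−A) = Cᵀ =
  [ 0.3300   0.2000   0.2100]
  [ 0.0550   0.4125   0.0350]
  [ 0.0100   0.0750   0.4200]
(I − A)⁻¹ = adj(I−A) / det(I−A) ≈
  [   1.4505     0.8791     0.9231]
  [   0.2418     1.8132     0.1538]
  [   0.0440     0.3297     1.8462]
x = (I − A)⁻¹ d = adj(I−A)·d / det(I−A), with det(I−A) = 0.2275:
  x_L = (0.3300·200 + 0.2000·190 + 0.2100·100) / 0.2275 = 125.00 / 0.2275 ≈ 549.5
  x_D = (0.0550·200 + 0.4125·190 + 0.0350·100) / 0.2275 = 92.875 / 0.2275 ≈ 408.2
  x_P = (0.0100·200 + 0.0750·190 + 0.4200·100) / 0.2275 = 58.25 / 0.2275 ≈ 256.0

x_L = 549.5, x_D = 408.2, x_P = 256.0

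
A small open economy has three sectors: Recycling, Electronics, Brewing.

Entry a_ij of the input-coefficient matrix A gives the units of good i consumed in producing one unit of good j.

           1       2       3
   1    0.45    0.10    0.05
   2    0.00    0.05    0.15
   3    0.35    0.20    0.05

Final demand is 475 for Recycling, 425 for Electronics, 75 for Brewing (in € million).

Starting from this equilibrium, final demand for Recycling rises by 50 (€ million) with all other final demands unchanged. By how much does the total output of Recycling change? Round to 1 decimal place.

Δx_1 = 95.3

I − A =
  [   0.55    -0.10    -0.05]
  [   0.00     0.95    -0.15]
  [  -0.35    -0.20     0.95]
Cofactors of I−A, C_ij = (−1)^(i+j)·(minor ij) (rows/columns in the sector order above):
  C_11 = (0.95)(0.95) − (-0.15)(-0.20) = 0.8725
  C_12 = −[(0.00)(0.95) − (-0.15)(-0.35)] = 0.0525
  C_13 = (0.00)(-0.20) − (0.95)(-0.35) = 0.3325
  C_21 = −[(-0.10)(0.95) − (-0.05)(-0.20)] = 0.1050
  C_22 = (0.55)(0.95) − (-0.05)(-0.35) = 0.5050
  C_23 = −[(0.55)(-0.20) − (-0.10)(-0.35)] = 0.1450
  C_31 = (-0.10)(-0.15) − (-0.05)(0.95) = 0.0625
  C_32 = −[(0.55)(-0.15) − (-0.05)(0.00)] = 0.0825
  C_33 = (0.55)(0.95) − (-0.10)(0.00) = 0.5225
det(I−A) = Σ_j (I−A)_1j·C_1j = (0.55)(0.8725) + (-0.10)(0.0525) + (-0.05)(0.3325) = 0.4580
adj(I−A) = Cᵀ =
  [ 0.8725   0.1050   0.0625]
  [ 0.0525   0.5050   0.0825]
  [ 0.3325   0.1450   0.5225]
(I − A)⁻¹ = adj(I−A) / det(I−A) ≈
  [   1.9050     0.2293     0.1365]
  [   0.1146     1.1026     0.1801]
  [   0.7260     0.3166     1.1408]
Δx = (I − A)⁻¹ Δd with Δd having +50 in the Recycling component and 0 elsewhere.
So Δx_1 = L_11 · (+50), where L_11 = adj(I−A)_11 / det(I−A) = 0.8725 / 0.4580.
Δx_1 = 0.8725 × (+50) / 0.4580 = 43.625 / 0.4580 ≈ 95.3.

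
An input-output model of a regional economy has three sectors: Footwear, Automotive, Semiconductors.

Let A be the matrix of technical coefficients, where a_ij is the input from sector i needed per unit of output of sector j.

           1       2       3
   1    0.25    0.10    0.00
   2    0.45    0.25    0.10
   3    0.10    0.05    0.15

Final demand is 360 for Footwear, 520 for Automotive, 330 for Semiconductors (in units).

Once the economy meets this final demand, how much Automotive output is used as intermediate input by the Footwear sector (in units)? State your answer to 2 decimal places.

I − A =
  [   0.75    -0.10     0.00]
  [  -0.45     0.75    -0.10]
  [  -0.10    -0.05     0.85]
Cofactors of I−A, C_ij = (−1)^(i+j)·(minor ij) (rows/columns in the sector order above):
  C_11 = (0.75)(0.85) − (-0.10)(-0.05) = 0.6325
  C_12 = −[(-0.45)(0.85) − (-0.10)(-0.10)] = 0.3925
  C_13 = (-0.45)(-0.05) − (0.75)(-0.10) = 0.0975
  C_21 = −[(-0.10)(0.85) − (0.00)(-0.05)] = 0.0850
  C_22 = (0.75)(0.85) − (0.00)(-0.10) = 0.6375
  C_23 = −[(0.75)(-0.05) − (-0.10)(-0.10)] = 0.0475
  C_31 = (-0.10)(-0.10) − (0.00)(0.75) = 0.0100
  C_32 = −[(0.75)(-0.10) − (0.00)(-0.45)] = 0.0750
  C_33 = (0.75)(0.75) − (-0.10)(-0.45) = 0.5175
det(I−A) = Σ_j (I−A)_1j·C_1j = (0.75)(0.6325) + (-0.10)(0.3925) + (0.00)(0.0975) = 0.435125
adj(I−A) = Cᵀ =
  [ 0.6325   0.0850   0.0100]
  [ 0.3925   0.6375   0.0750]
  [ 0.0975   0.0475   0.5175]
(I − A)⁻¹ = adj(I−A) / det(I−A) ≈
  [   1.4536     0.1953     0.0230]
  [   0.9020     1.4651     0.1724]
  [   0.2241     0.1092     1.1893]
First solve x = (I − A)⁻¹ d = adj(I−A)·d / det(I−A); in particular x_1 = (0.6325·360 + 0.0850·520 + 0.0100·330) / 0.435125 = 275.20 / 0.435125 ≈ 632.4619.
Intermediate flow from 2 to 1: z_21 = a_21 · x_1 = 0.45 × 275.20 / 0.435125 = 123.84 / 0.435125 ≈ 284.61.

z_21 = 284.61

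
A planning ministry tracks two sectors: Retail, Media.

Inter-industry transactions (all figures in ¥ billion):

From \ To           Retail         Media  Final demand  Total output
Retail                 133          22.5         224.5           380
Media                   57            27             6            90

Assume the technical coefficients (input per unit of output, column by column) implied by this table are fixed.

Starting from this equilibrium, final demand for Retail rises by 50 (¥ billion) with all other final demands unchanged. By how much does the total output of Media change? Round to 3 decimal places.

Technical coefficients a_ij = z_ij / X_j:
  a_RR = 133/380 = 0.35, a_MR = 57/380 = 0.15
  a_RM = 22.5/90 = 0.25, a_MM = 27/90 = 0.30
I − A =
  [   0.65    -0.25]
  [  -0.15     0.70]
det(I−A) = (0.65)(0.70) − (-0.25)(-0.15) = 0.4175
adj(I−A) = [[0.70, 0.25], [0.15, 0.65]]
(I − A)⁻¹ = adj(I−A) / det(I−A) ≈
  [   1.6766     0.5988]
  [   0.3593     1.5569]
Δx = (I − A)⁻¹ Δd with Δd having +50 in the Retail component and 0 elsewhere.
So Δx_M = L_MR · (+50), where L_MR = adj(I−A)_MR / det(I−A) = 0.15 / 0.4175.
Δx_M = 0.15 × (+50) / 0.4175 = 7.50 / 0.4175 ≈ 17.964.

Δx_M = 17.964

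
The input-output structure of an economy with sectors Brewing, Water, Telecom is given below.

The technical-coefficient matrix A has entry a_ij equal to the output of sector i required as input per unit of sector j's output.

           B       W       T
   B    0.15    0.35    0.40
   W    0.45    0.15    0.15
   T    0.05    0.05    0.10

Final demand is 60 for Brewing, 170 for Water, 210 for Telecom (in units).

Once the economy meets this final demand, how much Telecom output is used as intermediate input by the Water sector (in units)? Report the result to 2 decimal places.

I − A =
  [   0.85    -0.35    -0.40]
  [  -0.45     0.85    -0.15]
  [  -0.05    -0.05     0.90]
Cofactors of I−A, C_ij = (−1)^(i+j)·(minor ij) (rows/columns in the sector order above):
  C_11 = (0.85)(0.90) − (-0.15)(-0.05) = 0.7575
  C_12 = −[(-0.45)(0.90) − (-0.15)(-0.05)] = 0.4125
  C_13 = (-0.45)(-0.05) − (0.85)(-0.05) = 0.0650
  C_21 = −[(-0.35)(0.90) − (-0.40)(-0.05)] = 0.3350
  C_22 = (0.85)(0.90) − (-0.40)(-0.05) = 0.7450
  C_23 = −[(0.85)(-0.05) − (-0.35)(-0.05)] = 0.0600
  C_31 = (-0.35)(-0.15) − (-0.40)(0.85) = 0.3925
  C_32 = −[(0.85)(-0.15) − (-0.40)(-0.45)] = 0.3075
  C_33 = (0.85)(0.85) − (-0.35)(-0.45) = 0.5650
det(I−A) = Σ_j (I−A)_1j·C_1j = (0.85)(0.7575) + (-0.35)(0.4125) + (-0.40)(0.0650) = 0.4735
adj(I−A) = Cᵀ =
  [ 0.7575   0.3350   0.3925]
  [ 0.4125   0.7450   0.3075]
  [ 0.0650   0.0600   0.5650]
(I − A)⁻¹ = adj(I−A) / det(I−A) ≈
  [   1.5998     0.7075     0.8289]
  [   0.8712     1.5734     0.6494]
  [   0.1373     0.1267     1.1932]
First solve x = (I − A)⁻¹ d = adj(I−A)·d / det(I−A); in particular x_W = (0.4125·60 + 0.7450·170 + 0.3075·210) / 0.4735 = 215.975 / 0.4735 ≈ 456.1246.
Intermediate flow from T to W: z_TW = a_TW · x_W = 0.05 × 215.975 / 0.4735 = 10.79875 / 0.4735 ≈ 22.81.

z_TW = 22.81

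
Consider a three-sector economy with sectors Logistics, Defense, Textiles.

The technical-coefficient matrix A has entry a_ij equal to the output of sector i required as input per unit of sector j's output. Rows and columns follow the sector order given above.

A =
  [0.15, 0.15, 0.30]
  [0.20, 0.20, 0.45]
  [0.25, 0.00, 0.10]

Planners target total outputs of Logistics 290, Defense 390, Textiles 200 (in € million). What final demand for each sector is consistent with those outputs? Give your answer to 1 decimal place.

d_L = 128.0, d_D = 164.0, d_T = 107.5

I − A =
  [   0.85    -0.15    -0.30]
  [  -0.20     0.80    -0.45]
  [  -0.25     0.00     0.90]
d = (I − A) x:
  d_L = (+0.85)·290 + (-0.15)·390 + (-0.30)·200 = 128.0
  d_D = (-0.20)·290 + (+0.80)·390 + (-0.45)·200 = 164.0
  d_T = (-0.25)·290 + (+0.00)·390 + (+0.90)·200 = 107.5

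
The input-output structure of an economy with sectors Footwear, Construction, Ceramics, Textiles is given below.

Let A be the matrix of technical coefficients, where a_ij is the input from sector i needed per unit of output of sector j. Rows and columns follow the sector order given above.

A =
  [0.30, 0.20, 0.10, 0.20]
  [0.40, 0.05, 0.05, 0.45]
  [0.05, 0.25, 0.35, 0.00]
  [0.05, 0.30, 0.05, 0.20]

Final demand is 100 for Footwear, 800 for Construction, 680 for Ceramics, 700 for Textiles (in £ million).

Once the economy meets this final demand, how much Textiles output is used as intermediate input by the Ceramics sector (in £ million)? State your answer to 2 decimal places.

z_43 = 113.17

I − A =
  [   0.70    -0.20    -0.10    -0.20]
  [  -0.40     0.95    -0.05    -0.45]
  [  -0.05    -0.25     0.65     0.00]
  [  -0.05    -0.30    -0.05     0.80]
Compute the cofactors C_ij = (−1)^(i+j)·(3×3 minor ij) of I−A; the adjugate is their transpose:
adj(I−A) = Cᵀ =
  [ 0.390625   0.165500   0.087500   0.190750]
  [ 0.225750   0.353000   0.081500   0.255000]
  [ 0.116875   0.148500   0.335500   0.112750]
  [ 0.116375   0.152000   0.057000   0.356250]
det(I−A) = Σ_j (I−A)_1j·C_1j = (0.70)(0.390625) + (-0.20)(0.225750) + (-0.10)(0.116875) + (-0.20)(0.116375) = 0.193325
(I − A)⁻¹ = adj(I−A) / det(I−A) ≈
  [   2.0206     0.8561     0.4526     0.9867]
  [   1.1677     1.8259     0.4216     1.3190]
  [   0.6046     0.7681     1.7354     0.5832]
  [   0.6020     0.7862     0.2948     1.8428]
First solve x = (I − A)⁻¹ d = adj(I−A)·d / det(I−A); in particular x_3 = (0.116875·100 + 0.148500·800 + 0.335500·680 + 0.112750·700) / 0.193325 = 437.5525 / 0.193325 ≈ 2263.3001.
Intermediate flow from 4 to 3: z_43 = a_43 · x_3 = 0.05 × 437.5525 / 0.193325 = 21.877625 / 0.193325 ≈ 113.17.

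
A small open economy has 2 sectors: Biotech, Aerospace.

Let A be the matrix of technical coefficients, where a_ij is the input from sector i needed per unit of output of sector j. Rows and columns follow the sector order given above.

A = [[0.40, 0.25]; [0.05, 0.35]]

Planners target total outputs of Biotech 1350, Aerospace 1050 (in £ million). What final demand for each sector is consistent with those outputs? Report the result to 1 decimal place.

I − A =
  [   0.60    -0.25]
  [  -0.05     0.65]
d = (I − A) x:
  d_B = (+0.60)·1350 + (-0.25)·1050 = 547.5
  d_A = (-0.05)·1350 + (+0.65)·1050 = 615.0

d_B = 547.5, d_A = 615.0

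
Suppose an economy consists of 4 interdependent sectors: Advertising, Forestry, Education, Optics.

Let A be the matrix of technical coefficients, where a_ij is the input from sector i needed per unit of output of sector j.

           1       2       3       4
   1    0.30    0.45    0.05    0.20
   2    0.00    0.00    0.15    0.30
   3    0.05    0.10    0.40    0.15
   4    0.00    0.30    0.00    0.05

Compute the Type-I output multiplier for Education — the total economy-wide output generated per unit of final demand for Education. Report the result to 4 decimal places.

m_3 = 2.4931

I − A =
  [   0.70    -0.45    -0.05    -0.20]
  [   0.00     1.00    -0.15    -0.30]
  [  -0.05    -0.10     0.60    -0.15]
  [   0.00    -0.30     0.00     0.95]
Compute the cofactors C_ij = (−1)^(i+j)·(3×3 minor ij) of I−A; the adjugate is their transpose:
adj(I−A) = Cᵀ =
  [ 0.495000   0.299500   0.116125   0.217125]
  [ 0.007125   0.396625   0.099750   0.142500]
  [ 0.043000   0.122375   0.602000   0.142750]
  [ 0.002250   0.125250   0.031500   0.403625]
det(I−A) = Σ_j (I−A)_1j·C_1j = (0.70)(0.495000) + (-0.45)(0.007125) + (-0.05)(0.043000) + (-0.20)(0.002250) = 0.34069375
(I − A)⁻¹ = adj(I−A) / det(I−A) ≈
  [   1.45292     0.87909     0.34085     0.63730]
  [   0.02091     1.16417     0.29278     0.41826]
  [   0.12621     0.35919     1.76698     0.41900]
  [   0.00660     0.36763     0.09246     1.18472]
The output multiplier for sector j is the column-j sum of the Leontief inverse (I − A)⁻¹ = adj(I−A) / det(I−A).
Column 3 of adj(I−A): (0.116125, 0.099750, 0.602000, 0.031500); det(I−A) = 0.34069375.
m_3 = (0.116125 + 0.099750 + 0.602000 + 0.031500) / 0.34069375 = 0.849375 / 0.34069375 ≈ 2.4931.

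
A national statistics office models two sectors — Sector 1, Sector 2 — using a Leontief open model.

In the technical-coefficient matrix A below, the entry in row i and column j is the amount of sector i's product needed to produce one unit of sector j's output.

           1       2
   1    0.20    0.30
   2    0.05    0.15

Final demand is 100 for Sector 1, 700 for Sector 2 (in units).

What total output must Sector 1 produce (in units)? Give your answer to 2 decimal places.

I − A =
  [   0.80    -0.30]
  [  -0.05     0.85]
det(I−A) = (0.80)(0.85) − (-0.30)(-0.05) = 0.6650
adj(I−A) = [[0.85, 0.30], [0.05, 0.80]]
(I − A)⁻¹ = adj(I−A) / det(I−A) ≈
  [   1.2782     0.4511]
  [   0.0752     1.2030]
x = (I − A)⁻¹ d = adj(I−A)·d / det(I−A), with det(I−A) = 0.6650:
  x_1 = (0.85·100 + 0.30·700) / 0.6650 = 295.00 / 0.6650 ≈ 443.61
  x_2 = (0.05·100 + 0.80·700) / 0.6650 = 565.00 / 0.6650 ≈ 849.62

x_1 = 443.61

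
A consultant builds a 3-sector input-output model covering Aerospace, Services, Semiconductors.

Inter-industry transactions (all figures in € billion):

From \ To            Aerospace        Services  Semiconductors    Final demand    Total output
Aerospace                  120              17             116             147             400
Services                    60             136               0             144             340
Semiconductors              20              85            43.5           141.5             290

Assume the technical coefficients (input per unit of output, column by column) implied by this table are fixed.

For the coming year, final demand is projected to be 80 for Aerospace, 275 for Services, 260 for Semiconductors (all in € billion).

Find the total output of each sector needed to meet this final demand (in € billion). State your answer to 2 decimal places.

x_1 = 439.98, x_2 = 568.33, x_3 = 498.92

Technical coefficients a_ij = z_ij / X_j:
  a_11 = 120/400 = 0.30, a_21 = 60/400 = 0.15, a_31 = 20/400 = 0.05
  a_12 = 17/340 = 0.05, a_22 = 136/340 = 0.40, a_32 = 85/340 = 0.25
  a_13 = 116/290 = 0.40, a_23 = 0/290 = 0.00, a_33 = 43.5/290 = 0.15
I − A =
  [   0.70    -0.05    -0.40]
  [  -0.15     0.60     0.00]
  [  -0.05    -0.25     0.85]
Cofactors of I−A, C_ij = (−1)^(i+j)·(minor ij) (rows/columns in the sector order above):
  C_11 = (0.60)(0.85) − (0.00)(-0.25) = 0.5100
  C_12 = −[(-0.15)(0.85) − (0.00)(-0.05)] = 0.1275
  C_13 = (-0.15)(-0.25) − (0.60)(-0.05) = 0.0675
  C_21 = −[(-0.05)(0.85) − (-0.40)(-0.25)] = 0.1425
  C_22 = (0.70)(0.85) − (-0.40)(-0.05) = 0.5750
  C_23 = −[(0.70)(-0.25) − (-0.05)(-0.05)] = 0.1775
  C_31 = (-0.05)(0.00) − (-0.40)(0.60) = 0.2400
  C_32 = −[(0.70)(0.00) − (-0.40)(-0.15)] = 0.0600
  C_33 = (0.70)(0.60) − (-0.05)(-0.15) = 0.4125
det(I−A) = Σ_j (I−A)_1j·C_1j = (0.70)(0.5100) + (-0.05)(0.1275) + (-0.40)(0.0675) = 0.323625
adj(I−A) = Cᵀ =
  [ 0.5100   0.1425   0.2400]
  [ 0.1275   0.5750   0.0600]
  [ 0.0675   0.1775   0.4125]
(I − A)⁻¹ = adj(I−A) / det(I−A) ≈
  [   1.5759     0.4403     0.7416]
  [   0.3940     1.7767     0.1854]
  [   0.2086     0.5485     1.2746]
x = (I − A)⁻¹ d = adj(I−A)·d / det(I−A), with det(I−A) = 0.323625:
  x_1 = (0.5100·80 + 0.1425·275 + 0.2400·260) / 0.323625 = 142.3875 / 0.323625 ≈ 439.98
  x_2 = (0.1275·80 + 0.5750·275 + 0.0600·260) / 0.323625 = 183.925 / 0.323625 ≈ 568.33
  x_3 = (0.0675·80 + 0.1775·275 + 0.4125·260) / 0.323625 = 161.4625 / 0.323625 ≈ 498.92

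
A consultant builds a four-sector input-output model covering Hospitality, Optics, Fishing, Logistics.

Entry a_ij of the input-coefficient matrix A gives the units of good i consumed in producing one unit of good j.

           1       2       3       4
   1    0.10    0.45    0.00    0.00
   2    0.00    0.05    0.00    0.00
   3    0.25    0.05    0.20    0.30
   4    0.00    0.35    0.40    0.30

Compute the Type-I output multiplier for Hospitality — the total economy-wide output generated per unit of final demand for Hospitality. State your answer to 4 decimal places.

m_1 = 1.8056

I − A =
  [   0.90    -0.45     0.00     0.00]
  [   0.00     0.95     0.00     0.00]
  [  -0.25    -0.05     0.80    -0.30]
  [   0.00    -0.35    -0.40     0.70]
Compute the cofactors C_ij = (−1)^(i+j)·(3×3 minor ij) of I−A; the adjugate is their transpose:
adj(I−A) = Cᵀ =
  [ 0.41800   0.19800   0.00000   0.00000]
  [ 0.00000   0.39600   0.00000   0.00000]
  [ 0.16625   0.20475   0.59850   0.25650]
  [ 0.09500   0.31500   0.34200   0.68400]
det(I−A) = Σ_j (I−A)_1j·C_1j = (0.90)(0.41800) + (-0.45)(0.00000) + (0.00)(0.16625) + (0.00)(0.09500) = 0.3762
(I − A)⁻¹ = adj(I−A) / det(I−A) ≈
  [   1.11111     0.52632     0.00000     0.00000]
  [   0.00000     1.05263     0.00000     0.00000]
  [   0.44192     0.54426     1.59091     0.68182]
  [   0.25253     0.83732     0.90909     1.81818]
The output multiplier for sector j is the column-j sum of the Leontief inverse (I − A)⁻¹ = adj(I−A) / det(I−A).
Column 1 of adj(I−A): (0.41800, 0.00000, 0.16625, 0.09500); det(I−A) = 0.3762.
m_1 = (0.41800 + 0.00000 + 0.16625 + 0.09500) / 0.3762 = 0.67925 / 0.3762 ≈ 1.8056.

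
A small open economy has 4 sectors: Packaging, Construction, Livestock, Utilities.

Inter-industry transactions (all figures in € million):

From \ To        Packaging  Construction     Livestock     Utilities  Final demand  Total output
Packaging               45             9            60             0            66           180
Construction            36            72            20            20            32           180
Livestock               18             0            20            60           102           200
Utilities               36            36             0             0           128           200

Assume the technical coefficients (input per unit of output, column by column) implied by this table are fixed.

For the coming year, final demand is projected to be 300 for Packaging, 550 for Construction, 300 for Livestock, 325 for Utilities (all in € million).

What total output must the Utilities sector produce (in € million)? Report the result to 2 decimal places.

x_U = 759.33

Technical coefficients a_ij = z_ij / X_j:
  a_PP = 45/180 = 0.25, a_CP = 36/180 = 0.20, a_LP = 18/180 = 0.10, a_UP = 36/180 = 0.20
  a_PC = 9/180 = 0.05, a_CC = 72/180 = 0.40, a_LC = 0/180 = 0.00, a_UC = 36/180 = 0.20
  a_PL = 60/200 = 0.30, a_CL = 20/200 = 0.10, a_LL = 20/200 = 0.10, a_UL = 0/200 = 0.00
  a_PU = 0/200 = 0.00, a_CU = 20/200 = 0.10, a_LU = 60/200 = 0.30, a_UU = 0/200 = 0.00
I − A =
  [   0.75    -0.05    -0.30     0.00]
  [  -0.20     0.60    -0.10    -0.10]
  [  -0.10     0.00     0.90    -0.30]
  [  -0.20    -0.20     0.00     1.00]
Compute the cofactors C_ij = (−1)^(i+j)·(3×3 minor ij) of I−A; the adjugate is their transpose:
adj(I−A) = Cᵀ =
  [ 0.5160   0.0630   0.1790   0.0600]
  [ 0.2140   0.6270   0.1410   0.1050]
  [ 0.1060   0.0530   0.4240   0.1325]
  [ 0.1460   0.1380   0.0640   0.3775]
det(I−A) = Σ_j (I−A)_1j·C_1j = (0.75)(0.5160) + (-0.05)(0.2140) + (-0.30)(0.1060) + (0.00)(0.1460) = 0.3445
(I − A)⁻¹ = adj(I−A) / det(I−A) ≈
  [   1.4978     0.1829     0.5196     0.1742]
  [   0.6212     1.8200     0.4093     0.3048]
  [   0.3077     0.1538     1.2308     0.3846]
  [   0.4238     0.4006     0.1858     1.0958]
x = (I − A)⁻¹ d = adj(I−A)·d / det(I−A), with det(I−A) = 0.3445:
  x_P = (0.5160·300 + 0.0630·550 + 0.1790·300 + 0.0600·325) / 0.3445 = 262.65 / 0.3445 ≈ 762.41
  x_C = (0.2140·300 + 0.6270·550 + 0.1410·300 + 0.1050·325) / 0.3445 = 485.475 / 0.3445 ≈ 1409.22
  x_L = (0.1060·300 + 0.0530·550 + 0.4240·300 + 0.1325·325) / 0.3445 = 231.2125 / 0.3445 ≈ 671.15
  x_U = (0.1460·300 + 0.1380·550 + 0.0640·300 + 0.3775·325) / 0.3445 = 261.5875 / 0.3445 ≈ 759.33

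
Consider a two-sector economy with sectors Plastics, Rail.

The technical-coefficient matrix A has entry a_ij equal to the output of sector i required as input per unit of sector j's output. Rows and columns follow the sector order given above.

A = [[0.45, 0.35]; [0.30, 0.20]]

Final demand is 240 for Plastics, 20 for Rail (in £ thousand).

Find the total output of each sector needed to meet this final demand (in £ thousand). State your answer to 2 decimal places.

I − A =
  [   0.55    -0.35]
  [  -0.30     0.80]
det(I−A) = (0.55)(0.80) − (-0.35)(-0.30) = 0.3350
adj(I−A) = [[0.80, 0.35], [0.30, 0.55]]
(I − A)⁻¹ = adj(I−A) / det(I−A) ≈
  [   2.3881     1.0448]
  [   0.8955     1.6418]
x = (I − A)⁻¹ d = adj(I−A)·d / det(I−A), with det(I−A) = 0.3350:
  x_P = (0.80·240 + 0.35·20) / 0.3350 = 199.00 / 0.3350 ≈ 594.03
  x_R = (0.30·240 + 0.55·20) / 0.3350 = 83.00 / 0.3350 ≈ 247.76

x_P = 594.03, x_R = 247.76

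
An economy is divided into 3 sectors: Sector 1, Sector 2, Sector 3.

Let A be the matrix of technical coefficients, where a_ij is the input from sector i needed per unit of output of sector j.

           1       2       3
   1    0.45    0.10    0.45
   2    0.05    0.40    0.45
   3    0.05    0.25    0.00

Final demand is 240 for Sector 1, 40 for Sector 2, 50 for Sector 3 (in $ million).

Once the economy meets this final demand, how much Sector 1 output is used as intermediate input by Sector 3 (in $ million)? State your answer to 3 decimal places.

z_13 = 59.845

I − A =
  [   0.55    -0.10    -0.45]
  [  -0.05     0.60    -0.45]
  [  -0.05    -0.25     1.00]
Cofactors of I−A, C_ij = (−1)^(i+j)·(minor ij) (rows/columns in the sector order above):
  C_11 = (0.60)(1.00) − (-0.45)(-0.25) = 0.4875
  C_12 = −[(-0.05)(1.00) − (-0.45)(-0.05)] = 0.0725
  C_13 = (-0.05)(-0.25) − (0.60)(-0.05) = 0.0425
  C_21 = −[(-0.10)(1.00) − (-0.45)(-0.25)] = 0.2125
  C_22 = (0.55)(1.00) − (-0.45)(-0.05) = 0.5275
  C_23 = −[(0.55)(-0.25) − (-0.10)(-0.05)] = 0.1425
  C_31 = (-0.10)(-0.45) − (-0.45)(0.60) = 0.3150
  C_32 = −[(0.55)(-0.45) − (-0.45)(-0.05)] = 0.2700
  C_33 = (0.55)(0.60) − (-0.10)(-0.05) = 0.3250
det(I−A) = Σ_j (I−A)_1j·C_1j = (0.55)(0.4875) + (-0.10)(0.0725) + (-0.45)(0.0425) = 0.24175
adj(I−A) = Cᵀ =
  [ 0.4875   0.2125   0.3150]
  [ 0.0725   0.5275   0.2700]
  [ 0.0425   0.1425   0.3250]
(I − A)⁻¹ = adj(I−A) / det(I−A) ≈
  [   2.0165     0.8790     1.3030]
  [   0.2999     2.1820     1.1169]
  [   0.1758     0.5895     1.3444]
First solve x = (I − A)⁻¹ d = adj(I−A)·d / det(I−A); in particular x_3 = (0.0425·240 + 0.1425·40 + 0.3250·50) / 0.24175 = 32.15 / 0.24175 ≈ 132.98862.
Intermediate flow from 1 to 3: z_13 = a_13 · x_3 = 0.45 × 32.15 / 0.24175 = 14.4675 / 0.24175 ≈ 59.845.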